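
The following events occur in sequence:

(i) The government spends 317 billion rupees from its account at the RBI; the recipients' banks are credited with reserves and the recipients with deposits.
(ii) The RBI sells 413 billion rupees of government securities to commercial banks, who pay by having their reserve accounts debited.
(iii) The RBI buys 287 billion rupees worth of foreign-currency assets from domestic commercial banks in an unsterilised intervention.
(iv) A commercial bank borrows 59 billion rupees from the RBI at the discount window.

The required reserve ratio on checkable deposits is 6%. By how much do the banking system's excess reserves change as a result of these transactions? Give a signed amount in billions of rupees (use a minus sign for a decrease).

+230.98 billion

Government spending 317 billion rupees: reserves +317B, deposits +317B.
OMO sale (to banks) 413 billion rupees: reserves −413B, deposits 0.
FX purchase 287 billion rupees: reserves +287B, deposits 0.
Discount-window loan 59 billion rupees: reserves +59B, deposits 0.
Totals: Δreserves = +250B, Δdeposits = +317B.
Δrequired reserves = 6% × +317B = +19.02B.
Δexcess reserves = Δreserves − Δrequired = +250B − (+19.02B) = +230.98 billion.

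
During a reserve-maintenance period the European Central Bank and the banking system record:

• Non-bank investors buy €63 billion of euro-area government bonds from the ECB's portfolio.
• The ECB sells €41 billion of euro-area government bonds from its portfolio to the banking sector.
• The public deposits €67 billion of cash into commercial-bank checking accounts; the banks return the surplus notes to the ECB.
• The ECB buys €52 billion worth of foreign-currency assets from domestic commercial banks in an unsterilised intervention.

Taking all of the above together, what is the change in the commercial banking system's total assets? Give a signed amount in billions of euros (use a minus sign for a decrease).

ECB balance sheet:
  Assets:      Securities −€104B, Foreign assets +€52B
  Liabilities: Bank reserves +€15B, Currency in circulation −€67B
Commercial banking system:
  Assets:      Reserves at CB +€15B, Securities +€41B, Foreign assets −€52B
  Liabilities: Checkable deposits +€4B
Change in total bank assets = +€4 billion.

+€4 billion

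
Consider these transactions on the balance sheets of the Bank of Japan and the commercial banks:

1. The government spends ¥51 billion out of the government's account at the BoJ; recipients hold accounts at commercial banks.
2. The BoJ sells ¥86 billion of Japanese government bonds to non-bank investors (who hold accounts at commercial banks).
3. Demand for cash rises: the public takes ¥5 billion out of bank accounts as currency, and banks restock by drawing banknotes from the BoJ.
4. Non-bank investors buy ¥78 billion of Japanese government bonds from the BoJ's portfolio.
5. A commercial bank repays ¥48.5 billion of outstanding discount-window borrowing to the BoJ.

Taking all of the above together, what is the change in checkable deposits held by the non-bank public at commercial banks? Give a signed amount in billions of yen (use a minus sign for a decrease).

Government spending ¥51 billion: non-bank counterparties' bank balances rise → +¥51B.
Asset sale (to non-banks) ¥86 billion: non-bank counterparties' bank balances fall → −¥86B.
Currency withdrawal ¥5 billion: non-bank counterparties' bank balances fall → −¥5B.
Asset sale (to non-banks) ¥78 billion: non-bank counterparties' bank balances fall → −¥78B.
Discount-window repayment ¥48.5 billion: the counterparty is a bank, so public deposits are unchanged → 0.
Net: 51 − 86 − 5 − 78 + 0 = -¥118 billion.

-¥118 billion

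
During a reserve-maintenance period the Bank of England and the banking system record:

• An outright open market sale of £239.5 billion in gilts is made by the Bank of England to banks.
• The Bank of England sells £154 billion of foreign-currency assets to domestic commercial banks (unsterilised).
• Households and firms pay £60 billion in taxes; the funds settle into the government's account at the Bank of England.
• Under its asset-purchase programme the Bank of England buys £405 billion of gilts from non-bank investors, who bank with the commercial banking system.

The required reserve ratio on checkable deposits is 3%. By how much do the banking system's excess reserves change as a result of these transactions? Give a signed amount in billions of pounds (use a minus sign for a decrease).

OMO sale (to banks) £239.5 billion: reserves −£239.5B, deposits 0.
FX sale £154 billion: reserves −£154B, deposits 0.
Government account inflow £60 billion: reserves −£60B, deposits −£60B.
Asset purchase (from non-banks) £405 billion: reserves +£405B, deposits +£405B.
Totals: Δreserves = −£48.5B, Δdeposits = +£345B.
Δrequired reserves = 3% × +£345B = +£10.35B.
Δexcess reserves = Δreserves − Δrequired = −£48.5B − (+£10.35B) = -£58.85 billion.

-£58.85 billion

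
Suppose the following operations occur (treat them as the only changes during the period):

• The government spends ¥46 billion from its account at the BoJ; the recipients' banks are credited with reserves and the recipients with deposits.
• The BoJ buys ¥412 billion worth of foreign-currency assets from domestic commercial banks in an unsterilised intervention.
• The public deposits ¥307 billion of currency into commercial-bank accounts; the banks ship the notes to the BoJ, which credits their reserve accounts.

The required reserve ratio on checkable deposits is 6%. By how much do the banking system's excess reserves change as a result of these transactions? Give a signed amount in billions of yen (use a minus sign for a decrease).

Government spending ¥46 billion: reserves +¥46B, deposits +¥46B.
FX purchase ¥412 billion: reserves +¥412B, deposits 0.
Currency deposit ¥307 billion: reserves +¥307B, deposits +¥307B.
Totals: Δreserves = +¥765B, Δdeposits = +¥353B.
Δrequired reserves = 6% × +¥353B = +¥21.18B.
Δexcess reserves = Δreserves − Δrequired = +¥765B − (+¥21.18B) = +¥743.82 billion.

+¥743.82 billion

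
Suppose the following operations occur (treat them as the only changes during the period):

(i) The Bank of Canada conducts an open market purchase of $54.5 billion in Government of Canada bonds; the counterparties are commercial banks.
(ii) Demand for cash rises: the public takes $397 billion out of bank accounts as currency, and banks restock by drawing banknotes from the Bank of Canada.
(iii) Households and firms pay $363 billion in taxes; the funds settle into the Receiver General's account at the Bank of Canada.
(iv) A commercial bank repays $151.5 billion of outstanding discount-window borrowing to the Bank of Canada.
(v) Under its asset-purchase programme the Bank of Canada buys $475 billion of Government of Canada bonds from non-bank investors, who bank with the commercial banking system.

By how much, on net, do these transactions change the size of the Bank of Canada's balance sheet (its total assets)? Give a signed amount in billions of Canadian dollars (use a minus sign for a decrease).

OMO purchase (from banks) $54.5 billion: a Bank of Canada asset is acquired → +$54.5B.
Currency withdrawal $397 billion: only the composition of liabilities changes → 0.
Government account inflow $363 billion: only the composition of liabilities changes → 0.
Discount-window repayment $151.5 billion: a Bank of Canada asset is shed → −$151.5B.
Asset purchase (from non-banks) $475 billion: a Bank of Canada asset is acquired → +$475B.
Net: 54.5 + 0 + 0 − 151.5 + 475 = +$378 billion.

+$378 billion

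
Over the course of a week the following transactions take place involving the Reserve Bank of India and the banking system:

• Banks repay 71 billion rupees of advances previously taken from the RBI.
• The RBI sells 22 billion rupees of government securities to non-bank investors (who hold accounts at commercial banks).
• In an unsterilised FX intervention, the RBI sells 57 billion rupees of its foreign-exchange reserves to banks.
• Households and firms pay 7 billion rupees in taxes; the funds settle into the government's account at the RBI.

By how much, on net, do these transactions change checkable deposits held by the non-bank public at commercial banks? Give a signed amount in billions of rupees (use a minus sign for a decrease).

Discount-window repayment 71 billion rupees: the counterparty is a bank, so public deposits are unchanged → 0.
Asset sale (to non-banks) 22 billion rupees: non-bank counterparties' bank balances fall → −22B.
FX sale 57 billion rupees: the counterparty is a bank, so public deposits are unchanged → 0.
Government account inflow 7 billion rupees: non-bank counterparties' bank balances fall → −7B.
Net: 0 − 22 + 0 − 7 = -29 billion.

-29 billion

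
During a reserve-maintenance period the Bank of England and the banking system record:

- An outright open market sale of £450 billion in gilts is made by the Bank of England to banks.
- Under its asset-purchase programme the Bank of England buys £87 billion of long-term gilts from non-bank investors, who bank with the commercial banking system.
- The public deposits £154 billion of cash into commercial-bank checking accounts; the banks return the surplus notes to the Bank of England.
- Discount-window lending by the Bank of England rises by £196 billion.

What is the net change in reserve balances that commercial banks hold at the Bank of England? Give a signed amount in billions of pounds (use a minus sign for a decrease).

OMO sale (to banks) £450 billion: the buying banks pay out of their reserve balances → −£450B.
Asset purchase (from non-banks) £87 billion: the Bank of England pays by crediting reserve accounts → +£87B.
Currency deposit £154 billion: returned notes are swapped for reserve credit → +£154B.
Discount-window loan £196 billion: the loan is credited to the bank's reserve account → +£196B.
Net: −450 + 87 + 154 + 196 = -£13 billion.

-£13 billion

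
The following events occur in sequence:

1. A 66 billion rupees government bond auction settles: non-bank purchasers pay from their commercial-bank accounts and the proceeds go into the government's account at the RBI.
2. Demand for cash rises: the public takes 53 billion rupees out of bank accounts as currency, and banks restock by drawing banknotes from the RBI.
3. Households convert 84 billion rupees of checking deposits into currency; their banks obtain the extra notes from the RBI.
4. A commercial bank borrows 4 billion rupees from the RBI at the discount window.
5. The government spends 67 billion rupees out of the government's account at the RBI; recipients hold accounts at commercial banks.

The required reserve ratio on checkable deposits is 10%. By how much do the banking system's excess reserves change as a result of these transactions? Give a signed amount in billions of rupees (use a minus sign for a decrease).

Government account inflow 66 billion rupees: reserves −66B, deposits −66B.
Currency withdrawal 53 billion rupees: reserves −53B, deposits −53B.
Currency withdrawal 84 billion rupees: reserves −84B, deposits −84B.
Discount-window loan 4 billion rupees: reserves +4B, deposits 0.
Government spending 67 billion rupees: reserves +67B, deposits +67B.
Totals: Δreserves = −132B, Δdeposits = −136B.
Δrequired reserves = 10% × −136B = −13.6B.
Δexcess reserves = Δreserves − Δrequired = −132B − (−13.6B) = -118.4 billion.

-118.4 billion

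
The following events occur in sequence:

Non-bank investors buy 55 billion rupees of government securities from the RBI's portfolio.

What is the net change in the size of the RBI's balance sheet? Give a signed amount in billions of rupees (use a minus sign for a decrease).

Asset sale (to non-banks) 55 billion rupees: an RBI asset is shed → −55B.

-55 billion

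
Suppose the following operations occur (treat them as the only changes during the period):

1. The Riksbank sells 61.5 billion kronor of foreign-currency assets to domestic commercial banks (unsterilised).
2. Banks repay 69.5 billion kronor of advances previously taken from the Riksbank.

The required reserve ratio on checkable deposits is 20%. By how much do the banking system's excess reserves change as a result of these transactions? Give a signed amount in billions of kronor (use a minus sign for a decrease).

FX sale 61.5 billion kronor: reserves −61.5B, deposits 0.
Discount-window repayment 69.5 billion kronor: reserves −69.5B, deposits 0.
Totals: Δreserves = −131B, Δdeposits = 0.
Δrequired reserves = 20% × 0 = 0.
Δexcess reserves = Δreserves − Δrequired = −131B − (0) = -131 billion.

-131 billion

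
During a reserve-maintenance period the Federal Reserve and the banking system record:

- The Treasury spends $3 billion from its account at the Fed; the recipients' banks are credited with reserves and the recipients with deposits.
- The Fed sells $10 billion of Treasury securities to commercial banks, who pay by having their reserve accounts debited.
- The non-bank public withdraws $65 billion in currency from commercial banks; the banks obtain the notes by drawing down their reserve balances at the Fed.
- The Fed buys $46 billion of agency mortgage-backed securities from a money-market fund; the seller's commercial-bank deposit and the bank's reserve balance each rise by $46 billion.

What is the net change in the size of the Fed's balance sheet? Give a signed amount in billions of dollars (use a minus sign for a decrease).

+$36 billion

Government spending $3 billion: only the composition of liabilities changes → 0.
OMO sale (to banks) $10 billion: a Fed asset is shed → −$10B.
Currency withdrawal $65 billion: only the composition of liabilities changes → 0.
Asset purchase (from non-banks) $46 billion: a Fed asset is acquired → +$46B.
Net: 0 − 10 + 0 + 46 = +$36 billion.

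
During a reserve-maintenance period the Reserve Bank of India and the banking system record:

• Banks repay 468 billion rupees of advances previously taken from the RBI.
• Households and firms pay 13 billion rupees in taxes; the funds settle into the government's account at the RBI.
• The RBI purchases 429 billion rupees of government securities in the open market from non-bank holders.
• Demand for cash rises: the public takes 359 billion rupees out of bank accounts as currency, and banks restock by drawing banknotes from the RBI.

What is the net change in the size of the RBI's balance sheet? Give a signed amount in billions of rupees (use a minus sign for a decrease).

Discount-window repayment 468 billion rupees: an RBI asset is shed → −468B.
Government account inflow 13 billion rupees: only the composition of liabilities changes → 0.
Asset purchase (from non-banks) 429 billion rupees: an RBI asset is acquired → +429B.
Currency withdrawal 359 billion rupees: only the composition of liabilities changes → 0.
Net: −468 + 0 + 429 + 0 = -39 billion.

-39 billion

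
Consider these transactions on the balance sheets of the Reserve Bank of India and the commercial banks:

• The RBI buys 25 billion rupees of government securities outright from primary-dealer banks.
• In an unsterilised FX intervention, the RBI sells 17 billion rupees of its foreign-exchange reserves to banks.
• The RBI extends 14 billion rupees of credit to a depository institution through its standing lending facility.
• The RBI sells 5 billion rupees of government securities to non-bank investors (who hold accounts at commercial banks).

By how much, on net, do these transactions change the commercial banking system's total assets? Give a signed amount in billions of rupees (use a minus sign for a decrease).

+9 billion

OMO purchase (from banks) 25 billion rupees: just an asset swap on bank balance sheets → 0.
FX sale 17 billion rupees: just an asset swap on bank balance sheets → 0.
Discount-window loan 14 billion rupees: bank balance sheets expand → +14B.
Asset sale (to non-banks) 5 billion rupees: bank balance sheets shrink → −5B.
Net: 0 + 0 + 14 − 5 = +9 billion.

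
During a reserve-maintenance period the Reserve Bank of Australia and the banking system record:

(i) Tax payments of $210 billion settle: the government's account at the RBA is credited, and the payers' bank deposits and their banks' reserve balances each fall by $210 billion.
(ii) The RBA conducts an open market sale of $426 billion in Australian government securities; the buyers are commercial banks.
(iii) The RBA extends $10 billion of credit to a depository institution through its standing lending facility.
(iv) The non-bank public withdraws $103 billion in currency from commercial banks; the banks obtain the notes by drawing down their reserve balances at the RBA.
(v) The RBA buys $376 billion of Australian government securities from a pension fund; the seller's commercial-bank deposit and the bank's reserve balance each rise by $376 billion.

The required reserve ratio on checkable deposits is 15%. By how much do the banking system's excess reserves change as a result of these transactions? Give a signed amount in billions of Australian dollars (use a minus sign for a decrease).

-$362.45 billion

Government account inflow $210 billion: reserves −$210B, deposits −$210B.
OMO sale (to banks) $426 billion: reserves −$426B, deposits 0.
Discount-window loan $10 billion: reserves +$10B, deposits 0.
Currency withdrawal $103 billion: reserves −$103B, deposits −$103B.
Asset purchase (from non-banks) $376 billion: reserves +$376B, deposits +$376B.
Totals: Δreserves = −$353B, Δdeposits = +$63B.
Δrequired reserves = 15% × +$63B = +$9.45B.
Δexcess reserves = Δreserves − Δrequired = −$353B − (+$9.45B) = -$362.45 billion.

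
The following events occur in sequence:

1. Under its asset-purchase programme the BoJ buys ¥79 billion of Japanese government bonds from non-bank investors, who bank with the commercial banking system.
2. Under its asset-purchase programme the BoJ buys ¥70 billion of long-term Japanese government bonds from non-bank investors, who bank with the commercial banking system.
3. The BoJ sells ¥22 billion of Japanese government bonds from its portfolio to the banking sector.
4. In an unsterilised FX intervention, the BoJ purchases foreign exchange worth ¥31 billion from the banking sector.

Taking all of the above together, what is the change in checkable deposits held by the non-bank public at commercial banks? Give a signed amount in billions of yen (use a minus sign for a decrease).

Asset purchase (from non-banks) ¥79 billion: non-bank counterparties' bank balances rise → +¥79B.
Asset purchase (from non-banks) ¥70 billion: non-bank counterparties' bank balances rise → +¥70B.
OMO sale (to banks) ¥22 billion: the counterparty is a bank, so public deposits are unchanged → 0.
FX purchase ¥31 billion: the counterparty is a bank, so public deposits are unchanged → 0.
Net: 79 + 70 + 0 + 0 = +¥149 billion.

+¥149 billion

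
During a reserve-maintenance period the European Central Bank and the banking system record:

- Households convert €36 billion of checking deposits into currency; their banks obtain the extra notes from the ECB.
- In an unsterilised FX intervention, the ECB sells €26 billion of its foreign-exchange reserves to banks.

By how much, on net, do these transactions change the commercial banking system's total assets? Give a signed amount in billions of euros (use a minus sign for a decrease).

ECB balance sheet:
  Assets:      Foreign assets −€26B
  Liabilities: Bank reserves −€62B, Currency in circulation +€36B
Commercial banking system:
  Assets:      Reserves at CB −€62B, Foreign assets +€26B
  Liabilities: Checkable deposits −€36B
Change in total bank assets = -€36 billion.

-€36 billion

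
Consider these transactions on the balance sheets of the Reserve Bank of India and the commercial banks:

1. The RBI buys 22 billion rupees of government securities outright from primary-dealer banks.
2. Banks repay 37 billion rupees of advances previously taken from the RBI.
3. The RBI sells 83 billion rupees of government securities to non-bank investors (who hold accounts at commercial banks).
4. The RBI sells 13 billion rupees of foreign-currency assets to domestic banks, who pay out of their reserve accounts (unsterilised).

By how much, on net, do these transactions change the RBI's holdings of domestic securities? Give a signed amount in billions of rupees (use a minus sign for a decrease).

-61 billion

RBI balance sheet:
  Assets:      Securities −61B, Loans to banks −37B, Foreign assets −13B
  Liabilities: Bank reserves −111B
So the change in the RBI's holdings of domestic securities is -61 billion.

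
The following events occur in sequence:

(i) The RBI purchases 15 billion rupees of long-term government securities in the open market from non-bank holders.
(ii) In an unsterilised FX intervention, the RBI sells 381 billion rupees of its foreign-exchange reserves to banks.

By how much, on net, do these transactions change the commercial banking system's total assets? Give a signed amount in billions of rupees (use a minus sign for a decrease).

RBI balance sheet:
  Assets:      Securities +15B, Foreign assets −381B
  Liabilities: Bank reserves −366B
Commercial banking system:
  Assets:      Reserves at CB −366B, Foreign assets +381B
  Liabilities: Checkable deposits +15B
Change in total bank assets = +15 billion.

+15 billion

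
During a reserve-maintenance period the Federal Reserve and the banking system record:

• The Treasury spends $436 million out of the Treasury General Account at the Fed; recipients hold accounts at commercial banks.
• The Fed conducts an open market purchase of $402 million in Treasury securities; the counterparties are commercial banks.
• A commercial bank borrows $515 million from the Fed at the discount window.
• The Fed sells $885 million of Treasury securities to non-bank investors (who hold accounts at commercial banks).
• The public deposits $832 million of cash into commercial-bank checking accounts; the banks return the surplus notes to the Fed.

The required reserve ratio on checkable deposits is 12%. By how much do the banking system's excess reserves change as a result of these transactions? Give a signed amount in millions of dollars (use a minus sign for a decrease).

+$1254.04 million

Government spending $436 million: reserves +$436M, deposits +$436M.
OMO purchase (from banks) $402 million: reserves +$402M, deposits 0.
Discount-window loan $515 million: reserves +$515M, deposits 0.
Asset sale (to non-banks) $885 million: reserves −$885M, deposits −$885M.
Currency deposit $832 million: reserves +$832M, deposits +$832M.
Totals: Δreserves = +$1300M, Δdeposits = +$383M.
Δrequired reserves = 12% × +$383M = +$45.96M.
Δexcess reserves = Δreserves − Δrequired = +$1300M − (+$45.96M) = +$1254.04 million.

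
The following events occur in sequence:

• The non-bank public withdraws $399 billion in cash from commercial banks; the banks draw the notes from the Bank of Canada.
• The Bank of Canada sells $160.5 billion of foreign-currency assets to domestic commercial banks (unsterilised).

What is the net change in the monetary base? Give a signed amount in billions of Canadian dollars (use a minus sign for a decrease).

-$160.5 billion

Bank of Canada balance sheet:
  Assets:      Foreign assets −$160.5B
  Liabilities: Bank reserves −$559.5B, Currency in circulation +$399B
Monetary base = currency + reserves: +$399B + (−$559.5B) = -$160.5 billion.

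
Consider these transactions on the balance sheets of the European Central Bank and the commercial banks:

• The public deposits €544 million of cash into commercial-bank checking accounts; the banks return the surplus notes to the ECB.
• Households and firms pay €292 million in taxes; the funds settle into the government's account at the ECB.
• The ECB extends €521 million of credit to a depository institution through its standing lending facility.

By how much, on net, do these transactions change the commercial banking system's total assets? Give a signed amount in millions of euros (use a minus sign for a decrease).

Currency deposit €544 million: bank balance sheets expand → +€544M.
Government account inflow €292 million: bank balance sheets shrink → −€292M.
Discount-window loan €521 million: bank balance sheets expand → +€521M.
Net: 544 − 292 + 521 = +€773 million.

+€773 million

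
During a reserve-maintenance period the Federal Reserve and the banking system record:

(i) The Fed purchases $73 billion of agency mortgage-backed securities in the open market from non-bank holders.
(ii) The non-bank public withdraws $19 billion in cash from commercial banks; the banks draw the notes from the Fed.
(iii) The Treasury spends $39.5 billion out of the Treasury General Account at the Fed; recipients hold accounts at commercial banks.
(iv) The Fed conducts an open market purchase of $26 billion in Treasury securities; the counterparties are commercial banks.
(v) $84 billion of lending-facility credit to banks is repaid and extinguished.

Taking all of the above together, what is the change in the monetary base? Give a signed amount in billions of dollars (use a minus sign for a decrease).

Asset purchase (from non-banks) $73 billion: Fed balance sheet expands → +$73B.
Currency withdrawal $19 billion: just a shift between currency and reserves — both are base money → 0.
Government spending $39.5 billion: a non-base liability converts back to reserves → +$39.5B.
OMO purchase (from banks) $26 billion: Fed balance sheet expands → +$26B.
Discount-window repayment $84 billion: Fed balance sheet contracts → −$84B.
Net: 73 + 0 + 39.5 + 26 − 84 = +$54.5 billion.

+$54.5 billion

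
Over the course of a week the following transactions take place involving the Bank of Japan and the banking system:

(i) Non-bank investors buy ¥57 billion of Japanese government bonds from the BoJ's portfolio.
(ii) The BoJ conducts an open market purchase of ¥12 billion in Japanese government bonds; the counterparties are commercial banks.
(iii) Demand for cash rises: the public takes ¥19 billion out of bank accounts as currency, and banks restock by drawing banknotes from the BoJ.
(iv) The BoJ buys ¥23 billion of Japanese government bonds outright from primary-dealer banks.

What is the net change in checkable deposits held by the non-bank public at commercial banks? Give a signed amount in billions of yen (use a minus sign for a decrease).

-¥76 billion

Asset sale (to non-banks) ¥57 billion: non-bank counterparties' bank balances fall → −¥57B.
OMO purchase (from banks) ¥12 billion: the counterparty is a bank, so public deposits are unchanged → 0.
Currency withdrawal ¥19 billion: non-bank counterparties' bank balances fall → −¥19B.
OMO purchase (from banks) ¥23 billion: the counterparty is a bank, so public deposits are unchanged → 0.
Net: −57 + 0 − 19 + 0 = -¥76 billion.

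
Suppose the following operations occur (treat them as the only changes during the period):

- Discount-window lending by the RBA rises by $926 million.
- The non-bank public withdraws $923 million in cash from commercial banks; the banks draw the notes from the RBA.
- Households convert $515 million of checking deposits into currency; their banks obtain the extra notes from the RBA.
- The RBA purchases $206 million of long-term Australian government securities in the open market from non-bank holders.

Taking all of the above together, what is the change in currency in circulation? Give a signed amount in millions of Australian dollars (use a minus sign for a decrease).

RBA balance sheet:
  Assets:      Securities +$206M, Loans to banks +$926M
  Liabilities: Bank reserves −$306M, Currency in circulation +$1438M
Commercial banking system:
  Assets:      Reserves at CB −$306M
  Liabilities: Checkable deposits −$1232M, Borrowings from CB +$926M
So the change in currency in circulation is +$1438 million.

+$1438 million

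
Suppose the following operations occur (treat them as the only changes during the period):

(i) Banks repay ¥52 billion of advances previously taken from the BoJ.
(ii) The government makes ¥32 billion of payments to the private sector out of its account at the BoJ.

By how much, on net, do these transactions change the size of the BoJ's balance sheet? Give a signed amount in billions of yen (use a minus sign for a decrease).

BoJ balance sheet:
  Assets:      Loans to banks −¥52B
  Liabilities: Bank reserves −¥20B, Government deposits −¥32B
Commercial banking system:
  Assets:      Reserves at CB −¥20B
  Liabilities: Checkable deposits +¥32B, Borrowings from CB −¥52B
Change in total BoJ assets = -¥52 billion.

-¥52 billion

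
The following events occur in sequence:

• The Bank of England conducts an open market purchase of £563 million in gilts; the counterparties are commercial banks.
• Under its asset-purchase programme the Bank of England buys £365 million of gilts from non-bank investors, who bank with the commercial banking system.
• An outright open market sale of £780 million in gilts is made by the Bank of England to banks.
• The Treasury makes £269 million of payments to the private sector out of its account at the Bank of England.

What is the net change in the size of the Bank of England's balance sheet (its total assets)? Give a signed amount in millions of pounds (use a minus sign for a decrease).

+£148 million

OMO purchase (from banks) £563 million: a Bank of England asset is acquired → +£563M.
Asset purchase (from non-banks) £365 million: a Bank of England asset is acquired → +£365M.
OMO sale (to banks) £780 million: a Bank of England asset is shed → −£780M.
Government spending £269 million: only the composition of liabilities changes → 0.
Net: 563 + 365 − 780 + 0 = +£148 million.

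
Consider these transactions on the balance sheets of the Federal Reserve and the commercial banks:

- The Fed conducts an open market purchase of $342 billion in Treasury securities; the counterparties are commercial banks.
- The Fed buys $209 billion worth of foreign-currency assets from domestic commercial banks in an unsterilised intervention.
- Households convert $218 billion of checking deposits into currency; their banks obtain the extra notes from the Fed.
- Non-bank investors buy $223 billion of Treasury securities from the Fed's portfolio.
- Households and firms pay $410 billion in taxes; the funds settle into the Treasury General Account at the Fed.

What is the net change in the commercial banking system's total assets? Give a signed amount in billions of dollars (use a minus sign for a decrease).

OMO purchase (from banks) $342 billion: just an asset swap on bank balance sheets → 0.
FX purchase $209 billion: just an asset swap on bank balance sheets → 0.
Currency withdrawal $218 billion: bank balance sheets shrink → −$218B.
Asset sale (to non-banks) $223 billion: bank balance sheets shrink → −$223B.
Government account inflow $410 billion: bank balance sheets shrink → −$410B.
Net: 0 + 0 − 218 − 223 − 410 = -$851 billion.

-$851 billion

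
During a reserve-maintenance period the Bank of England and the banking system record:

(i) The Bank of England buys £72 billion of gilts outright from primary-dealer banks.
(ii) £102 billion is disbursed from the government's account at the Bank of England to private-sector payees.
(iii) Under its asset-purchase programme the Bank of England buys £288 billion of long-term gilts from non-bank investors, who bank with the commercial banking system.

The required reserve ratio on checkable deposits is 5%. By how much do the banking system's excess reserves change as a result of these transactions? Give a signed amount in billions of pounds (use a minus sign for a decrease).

+£442.5 billion

OMO purchase (from banks) £72 billion: reserves +£72B, deposits 0.
Government spending £102 billion: reserves +£102B, deposits +£102B.
Asset purchase (from non-banks) £288 billion: reserves +£288B, deposits +£288B.
Totals: Δreserves = +£462B, Δdeposits = +£390B.
Δrequired reserves = 5% × +£390B = +£19.5B.
Δexcess reserves = Δreserves − Δrequired = +£462B − (+£19.5B) = +£442.5 billion.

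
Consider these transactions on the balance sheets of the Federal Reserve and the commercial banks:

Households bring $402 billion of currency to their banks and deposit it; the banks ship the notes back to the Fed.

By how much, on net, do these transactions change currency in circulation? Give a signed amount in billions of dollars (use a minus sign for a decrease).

Currency deposit $402 billion: notes return to the central bank → −$402B.

-$402 billion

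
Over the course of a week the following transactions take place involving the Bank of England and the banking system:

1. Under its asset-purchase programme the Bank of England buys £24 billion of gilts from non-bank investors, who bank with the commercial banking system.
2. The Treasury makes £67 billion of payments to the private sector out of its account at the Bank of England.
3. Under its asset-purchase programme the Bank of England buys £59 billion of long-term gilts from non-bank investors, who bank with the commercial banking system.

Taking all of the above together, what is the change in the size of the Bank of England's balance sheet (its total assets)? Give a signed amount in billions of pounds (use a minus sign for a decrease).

+£83 billion

Asset purchase (from non-banks) £24 billion: a Bank of England asset is acquired → +£24B.
Government spending £67 billion: only the composition of liabilities changes → 0.
Asset purchase (from non-banks) £59 billion: a Bank of England asset is acquired → +£59B.
Net: 24 + 0 + 59 = +£83 billion.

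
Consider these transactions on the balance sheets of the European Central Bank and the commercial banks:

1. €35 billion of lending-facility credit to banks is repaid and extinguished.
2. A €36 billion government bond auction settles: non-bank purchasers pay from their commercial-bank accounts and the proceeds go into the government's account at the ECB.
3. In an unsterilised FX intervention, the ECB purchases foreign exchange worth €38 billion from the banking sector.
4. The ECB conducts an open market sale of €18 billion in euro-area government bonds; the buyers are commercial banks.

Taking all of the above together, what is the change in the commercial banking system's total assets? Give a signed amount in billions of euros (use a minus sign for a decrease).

Discount-window repayment €35 billion: bank balance sheets shrink → −€35B.
Government account inflow €36 billion: bank balance sheets shrink → −€36B.
FX purchase €38 billion: just an asset swap on bank balance sheets → 0.
OMO sale (to banks) €18 billion: just an asset swap on bank balance sheets → 0.
Net: −35 − 36 + 0 + 0 = -€71 billion.

-€71 billion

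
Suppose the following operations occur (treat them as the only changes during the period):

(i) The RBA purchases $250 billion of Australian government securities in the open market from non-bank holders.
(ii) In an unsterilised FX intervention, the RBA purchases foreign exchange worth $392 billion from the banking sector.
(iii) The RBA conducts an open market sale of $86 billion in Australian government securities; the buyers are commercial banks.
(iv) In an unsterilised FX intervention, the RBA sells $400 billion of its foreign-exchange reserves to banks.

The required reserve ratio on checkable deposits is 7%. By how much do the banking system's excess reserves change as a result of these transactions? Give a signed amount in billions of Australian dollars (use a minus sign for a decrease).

+$138.5 billion

Asset purchase (from non-banks) $250 billion: reserves +$250B, deposits +$250B.
FX purchase $392 billion: reserves +$392B, deposits 0.
OMO sale (to banks) $86 billion: reserves −$86B, deposits 0.
FX sale $400 billion: reserves −$400B, deposits 0.
Totals: Δreserves = +$156B, Δdeposits = +$250B.
Δrequired reserves = 7% × +$250B = +$17.5B.
Δexcess reserves = Δreserves − Δrequired = +$156B − (+$17.5B) = +$138.5 billion.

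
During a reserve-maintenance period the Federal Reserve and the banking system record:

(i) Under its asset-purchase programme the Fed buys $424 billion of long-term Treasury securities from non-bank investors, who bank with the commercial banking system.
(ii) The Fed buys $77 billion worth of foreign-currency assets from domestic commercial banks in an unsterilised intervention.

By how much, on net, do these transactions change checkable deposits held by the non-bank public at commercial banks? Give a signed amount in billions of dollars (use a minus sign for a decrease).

+$424 billion

Asset purchase (from non-banks) $424 billion: non-bank counterparties' bank balances rise → +$424B.
FX purchase $77 billion: the counterparty is a bank, so public deposits are unchanged → 0.
Net: 424 + 0 = +$424 billion.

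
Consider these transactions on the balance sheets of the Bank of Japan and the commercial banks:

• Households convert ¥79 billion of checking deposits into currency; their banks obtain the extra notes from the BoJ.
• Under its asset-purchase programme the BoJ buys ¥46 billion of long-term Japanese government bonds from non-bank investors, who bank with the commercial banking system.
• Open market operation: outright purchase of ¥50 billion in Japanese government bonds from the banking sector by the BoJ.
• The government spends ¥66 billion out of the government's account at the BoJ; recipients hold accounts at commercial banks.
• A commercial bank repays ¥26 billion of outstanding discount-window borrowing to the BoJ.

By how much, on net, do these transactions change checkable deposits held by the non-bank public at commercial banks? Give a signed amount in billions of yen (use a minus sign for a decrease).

BoJ balance sheet:
  Assets:      Securities +¥96B, Loans to banks −¥26B
  Liabilities: Bank reserves +¥57B, Currency in circulation +¥79B, Government deposits −¥66B
Commercial banking system:
  Assets:      Reserves at CB +¥57B, Securities −¥50B
  Liabilities: Checkable deposits +¥33B, Borrowings from CB −¥26B
So the change in checkable deposits held by the non-bank public at commercial banks is +¥33 billion.

+¥33 billion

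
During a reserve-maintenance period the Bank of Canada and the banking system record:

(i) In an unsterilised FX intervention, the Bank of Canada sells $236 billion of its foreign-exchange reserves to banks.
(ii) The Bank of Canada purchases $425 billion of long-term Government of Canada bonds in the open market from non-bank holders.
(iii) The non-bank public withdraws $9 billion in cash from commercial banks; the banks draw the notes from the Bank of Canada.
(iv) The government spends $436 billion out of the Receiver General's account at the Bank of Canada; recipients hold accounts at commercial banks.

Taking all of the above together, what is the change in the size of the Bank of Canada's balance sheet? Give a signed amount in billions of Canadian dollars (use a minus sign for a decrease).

+$189 billion

FX sale $236 billion: a Bank of Canada asset is shed → −$236B.
Asset purchase (from non-banks) $425 billion: a Bank of Canada asset is acquired → +$425B.
Currency withdrawal $9 billion: only the composition of liabilities changes → 0.
Government spending $436 billion: only the composition of liabilities changes → 0.
Net: −236 + 425 + 0 + 0 = +$189 billion.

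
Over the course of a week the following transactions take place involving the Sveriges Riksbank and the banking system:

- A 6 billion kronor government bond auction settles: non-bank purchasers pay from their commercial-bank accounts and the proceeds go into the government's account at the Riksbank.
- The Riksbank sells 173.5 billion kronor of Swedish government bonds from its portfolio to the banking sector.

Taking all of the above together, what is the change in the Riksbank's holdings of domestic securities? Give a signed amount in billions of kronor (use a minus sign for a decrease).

-173.5 billion

Riksbank balance sheet:
  Assets:      Securities −173.5B
  Liabilities: Bank reserves −179.5B, Government deposits +6B
So the change in the Riksbank's holdings of domestic securities is -173.5 billion.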